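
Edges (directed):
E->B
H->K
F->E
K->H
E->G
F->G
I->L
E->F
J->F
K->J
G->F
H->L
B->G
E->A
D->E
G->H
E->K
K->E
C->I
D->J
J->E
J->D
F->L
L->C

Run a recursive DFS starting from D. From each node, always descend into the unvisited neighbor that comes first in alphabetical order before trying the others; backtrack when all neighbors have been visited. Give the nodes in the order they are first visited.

Visit D
D → E
E → A
E → B
B → G
G → F
F → L
L → C
C → I
G → H
H → K
K → J

D, E, A, B, G, F, L, C, I, H, K, J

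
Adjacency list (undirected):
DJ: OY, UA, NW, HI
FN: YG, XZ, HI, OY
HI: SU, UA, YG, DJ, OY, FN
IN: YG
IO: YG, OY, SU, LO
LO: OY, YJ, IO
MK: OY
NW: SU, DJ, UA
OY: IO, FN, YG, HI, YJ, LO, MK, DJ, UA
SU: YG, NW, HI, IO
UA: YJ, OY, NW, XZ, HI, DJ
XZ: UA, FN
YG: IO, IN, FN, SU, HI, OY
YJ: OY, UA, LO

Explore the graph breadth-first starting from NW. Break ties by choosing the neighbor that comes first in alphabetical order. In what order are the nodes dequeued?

NW, DJ, SU, UA, HI, OY, IO, YG, XZ, YJ, FN, LO, MK, IN

Visit NW; enqueue DJ, SU, UA → queue [DJ, SU, UA]
Visit DJ; enqueue HI, OY → queue [SU, UA, HI, OY]
Visit SU; enqueue IO, YG → queue [UA, HI, OY, IO, YG]
Visit UA; enqueue XZ, YJ → queue [HI, OY, IO, YG, XZ, YJ]
Visit HI; enqueue FN → queue [OY, IO, YG, XZ, YJ, FN]
Visit OY; enqueue LO, MK → queue [IO, YG, XZ, YJ, FN, LO, MK]
Visit IO → queue [YG, XZ, YJ, FN, LO, MK]
Visit YG; enqueue IN → queue [XZ, YJ, FN, LO, MK, IN]
Visit XZ → queue [YJ, FN, LO, MK, IN]
Visit YJ → queue [FN, LO, MK, IN]
Visit FN → queue [LO, MK, IN]
Visit LO → queue [MK, IN]
Visit MK → queue [IN]
Visit IN → queue []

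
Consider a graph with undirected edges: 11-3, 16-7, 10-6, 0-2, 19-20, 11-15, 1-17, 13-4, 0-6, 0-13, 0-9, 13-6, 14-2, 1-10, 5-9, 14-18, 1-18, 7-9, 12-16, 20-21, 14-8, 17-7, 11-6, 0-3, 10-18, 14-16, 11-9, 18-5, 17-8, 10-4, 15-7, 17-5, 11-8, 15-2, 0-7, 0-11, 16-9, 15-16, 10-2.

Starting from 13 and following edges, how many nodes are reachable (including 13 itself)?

19

BFS from 13 visits: 13, 6, 4, 0, 11, 10, 9, 7, 3, 2, 15, 8, 18, 1, 16, 5, 17, 14, 12
Reachable nodes: 19 of 22 total.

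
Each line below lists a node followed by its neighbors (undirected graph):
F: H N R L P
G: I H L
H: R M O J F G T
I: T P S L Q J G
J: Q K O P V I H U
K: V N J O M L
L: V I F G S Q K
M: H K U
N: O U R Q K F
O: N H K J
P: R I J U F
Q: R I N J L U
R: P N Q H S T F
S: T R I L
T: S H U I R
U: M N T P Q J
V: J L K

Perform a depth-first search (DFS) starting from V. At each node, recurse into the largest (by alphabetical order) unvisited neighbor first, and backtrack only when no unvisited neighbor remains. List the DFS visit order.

V → L → S → T → U → Q → R → P → J → O → N → K → M → H → G → I → F

Visit V
V → L
L → S
S → T
T → U
U → Q
Q → R
R → P
P → J
J → O
O → N
N → K
K → M
M → H
H → G
G → I
H → F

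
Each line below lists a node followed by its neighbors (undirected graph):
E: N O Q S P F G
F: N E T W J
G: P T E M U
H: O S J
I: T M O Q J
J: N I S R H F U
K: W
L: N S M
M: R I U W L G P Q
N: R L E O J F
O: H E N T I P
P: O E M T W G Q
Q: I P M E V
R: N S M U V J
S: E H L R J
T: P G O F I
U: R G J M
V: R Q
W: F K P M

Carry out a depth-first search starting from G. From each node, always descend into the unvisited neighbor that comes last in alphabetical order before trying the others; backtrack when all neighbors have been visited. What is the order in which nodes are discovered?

Visit G
G → U
U → R
R → V
V → Q
Q → P
P → W
W → M
M → L
L → S
S → J
J → N
N → O
O → T
T → I
T → F
F → E
O → H
W → K

G, U, R, V, Q, P, W, M, L, S, J, N, O, T, I, F, E, H, K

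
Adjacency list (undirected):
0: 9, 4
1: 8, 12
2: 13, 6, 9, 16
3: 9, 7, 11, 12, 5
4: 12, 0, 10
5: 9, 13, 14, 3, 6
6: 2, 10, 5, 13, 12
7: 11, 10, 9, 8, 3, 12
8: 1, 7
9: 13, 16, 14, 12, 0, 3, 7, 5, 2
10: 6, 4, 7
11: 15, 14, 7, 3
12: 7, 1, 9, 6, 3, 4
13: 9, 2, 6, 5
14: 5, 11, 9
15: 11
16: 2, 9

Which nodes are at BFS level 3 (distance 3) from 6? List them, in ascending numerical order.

Level 0: 6
Level 1: 2, 5, 10, 12, 13
Level 2: 1, 3, 4, 7, 9, 14, 16
Level 3: 0, 8, 11
Level 4: 15

0, 8, 11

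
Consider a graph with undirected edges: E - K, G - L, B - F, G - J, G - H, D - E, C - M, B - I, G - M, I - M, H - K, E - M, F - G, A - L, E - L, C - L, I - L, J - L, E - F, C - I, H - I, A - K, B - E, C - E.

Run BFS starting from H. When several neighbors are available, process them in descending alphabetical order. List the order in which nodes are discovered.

Visit H; enqueue K, I, G → queue [K, I, G]
Visit K; enqueue E, A → queue [I, G, E, A]
Visit I; enqueue M, L, C, B → queue [G, E, A, M, L, C, B]
Visit G; enqueue J, F → queue [E, A, M, L, C, B, J, F]
Visit E; enqueue D → queue [A, M, L, C, B, J, F, D]
Visit A → queue [M, L, C, B, J, F, D]
Visit M → queue [L, C, B, J, F, D]
Visit L → queue [C, B, J, F, D]
Visit C → queue [B, J, F, D]
Visit B → queue [J, F, D]
Visit J → queue [F, D]
Visit F → queue [D]
Visit D → queue []

H K I G E A M L C B J F D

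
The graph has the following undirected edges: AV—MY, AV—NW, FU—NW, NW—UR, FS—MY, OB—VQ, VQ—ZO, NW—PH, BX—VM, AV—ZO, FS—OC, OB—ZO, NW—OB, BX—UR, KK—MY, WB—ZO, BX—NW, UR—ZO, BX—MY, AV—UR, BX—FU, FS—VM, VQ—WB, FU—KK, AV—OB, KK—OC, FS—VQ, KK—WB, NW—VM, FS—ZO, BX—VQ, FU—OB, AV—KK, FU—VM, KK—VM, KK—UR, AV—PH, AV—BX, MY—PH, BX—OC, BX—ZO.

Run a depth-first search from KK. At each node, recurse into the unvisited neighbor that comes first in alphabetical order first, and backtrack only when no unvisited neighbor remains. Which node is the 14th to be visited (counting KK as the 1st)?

UR

Visit KK
KK → AV
AV → BX
BX → FU
FU → NW
NW → OB
OB → VQ
VQ → FS
FS → MY
MY → PH
FS → OC
FS → VM
FS → ZO
ZO → UR
ZO → WB

Visit order: KK, AV, BX, FU, NW, OB, VQ, FS, MY, PH, OC, VM, ZO, UR, WB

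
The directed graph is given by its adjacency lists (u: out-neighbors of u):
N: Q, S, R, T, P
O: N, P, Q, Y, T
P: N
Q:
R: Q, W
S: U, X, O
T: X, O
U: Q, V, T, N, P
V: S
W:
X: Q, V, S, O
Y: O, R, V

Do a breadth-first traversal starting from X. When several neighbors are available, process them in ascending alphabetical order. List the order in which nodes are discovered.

Visit X; enqueue O, Q, S, V → queue [O, Q, S, V]
Visit O; enqueue N, P, T, Y → queue [Q, S, V, N, P, T, Y]
Visit Q → queue [S, V, N, P, T, Y]
Visit S; enqueue U → queue [V, N, P, T, Y, U]
Visit V → queue [N, P, T, Y, U]
Visit N; enqueue R → queue [P, T, Y, U, R]
Visit P → queue [T, Y, U, R]
Visit T → queue [Y, U, R]
Visit Y → queue [U, R]
Visit U → queue [R]
Visit R; enqueue W → queue [W]
Visit W → queue []

X → O → Q → S → V → N → P → T → Y → U → R → W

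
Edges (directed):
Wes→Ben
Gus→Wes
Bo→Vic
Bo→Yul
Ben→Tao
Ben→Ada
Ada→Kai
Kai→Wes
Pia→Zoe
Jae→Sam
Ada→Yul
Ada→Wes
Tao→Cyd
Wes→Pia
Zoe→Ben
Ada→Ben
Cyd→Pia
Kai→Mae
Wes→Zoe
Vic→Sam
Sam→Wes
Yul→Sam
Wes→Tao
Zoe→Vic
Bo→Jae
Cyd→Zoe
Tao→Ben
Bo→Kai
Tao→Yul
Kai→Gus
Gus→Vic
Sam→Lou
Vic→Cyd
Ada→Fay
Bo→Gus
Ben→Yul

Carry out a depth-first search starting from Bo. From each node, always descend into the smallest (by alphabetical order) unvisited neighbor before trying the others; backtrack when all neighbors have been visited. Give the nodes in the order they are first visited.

Visit Bo
Bo → Gus
Gus → Vic
Vic → Cyd
Cyd → Pia
Pia → Zoe
Zoe → Ben
Ben → Ada
Ada → Fay
Ada → Kai
Kai → Mae
Kai → Wes
Wes → Tao
Tao → Yul
Yul → Sam
Sam → Lou
Bo → Jae

Bo, Gus, Vic, Cyd, Pia, Zoe, Ben, Ada, Fay, Kai, Mae, Wes, Tao, Yul, Sam, Lou, Jae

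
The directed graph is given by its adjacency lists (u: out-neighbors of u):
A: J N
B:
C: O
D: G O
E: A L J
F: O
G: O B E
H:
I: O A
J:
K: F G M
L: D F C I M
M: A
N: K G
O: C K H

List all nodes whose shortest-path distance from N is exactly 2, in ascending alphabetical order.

B, E, F, M, O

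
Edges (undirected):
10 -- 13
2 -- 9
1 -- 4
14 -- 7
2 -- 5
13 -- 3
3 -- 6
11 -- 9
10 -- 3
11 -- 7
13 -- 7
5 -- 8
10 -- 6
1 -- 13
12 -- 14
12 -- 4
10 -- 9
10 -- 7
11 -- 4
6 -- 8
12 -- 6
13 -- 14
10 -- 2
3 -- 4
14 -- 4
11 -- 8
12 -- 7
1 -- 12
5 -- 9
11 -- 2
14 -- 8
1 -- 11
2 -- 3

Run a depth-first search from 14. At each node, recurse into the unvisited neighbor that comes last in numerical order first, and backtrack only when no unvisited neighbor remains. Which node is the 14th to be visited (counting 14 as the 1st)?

1

Visit 14
14 → 13
13 → 10
10 → 9
9 → 11
11 → 8
8 → 6
6 → 12
12 → 7
12 → 4
4 → 3
3 → 2
2 → 5
4 → 1

Visit order: 14, 13, 10, 9, 11, 8, 6, 12, 7, 4, 3, 2, 5, 1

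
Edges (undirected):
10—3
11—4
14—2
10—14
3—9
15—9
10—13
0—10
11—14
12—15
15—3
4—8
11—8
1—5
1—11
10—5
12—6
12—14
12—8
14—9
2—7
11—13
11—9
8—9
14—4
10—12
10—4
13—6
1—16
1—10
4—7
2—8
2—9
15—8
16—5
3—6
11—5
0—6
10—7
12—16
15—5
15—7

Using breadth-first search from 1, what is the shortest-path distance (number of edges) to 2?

Level 0: 1
Level 1: 5, 10, 11, 16
Level 2: 0, 3, 4, 7, 8, 9, 12, 13, 14, 15
Level 3: 2, 6
2 first appears at level 3.

3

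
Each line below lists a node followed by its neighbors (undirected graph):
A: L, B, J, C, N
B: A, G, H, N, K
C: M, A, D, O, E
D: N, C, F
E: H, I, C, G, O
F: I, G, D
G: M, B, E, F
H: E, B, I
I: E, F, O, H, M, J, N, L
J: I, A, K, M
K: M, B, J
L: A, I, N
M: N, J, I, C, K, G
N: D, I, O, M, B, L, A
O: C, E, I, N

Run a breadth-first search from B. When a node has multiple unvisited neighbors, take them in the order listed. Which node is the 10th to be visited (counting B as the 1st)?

Visit B; enqueue A, G, H, N, K → queue [A, G, H, N, K]
Visit A; enqueue L, J, C → queue [G, H, N, K, L, J, C]
Visit G; enqueue M, E, F → queue [H, N, K, L, J, C, M, E, F]
Visit H; enqueue I → queue [N, K, L, J, C, M, E, F, I]
Visit N; enqueue D, O → queue [K, L, J, C, M, E, F, I, D, O]
Visit K → queue [L, J, C, M, E, F, I, D, O]
Visit L → queue [J, C, M, E, F, I, D, O]
Visit J → queue [C, M, E, F, I, D, O]
Visit C → queue [M, E, F, I, D, O]
Visit M → queue [E, F, I, D, O]
Visit E → queue [F, I, D, O]
Visit F → queue [I, D, O]
Visit I → queue [D, O]
Visit D → queue [O]
Visit O → queue []

Visit order: B, A, G, H, N, K, L, J, C, M, E, F, I, D, O

M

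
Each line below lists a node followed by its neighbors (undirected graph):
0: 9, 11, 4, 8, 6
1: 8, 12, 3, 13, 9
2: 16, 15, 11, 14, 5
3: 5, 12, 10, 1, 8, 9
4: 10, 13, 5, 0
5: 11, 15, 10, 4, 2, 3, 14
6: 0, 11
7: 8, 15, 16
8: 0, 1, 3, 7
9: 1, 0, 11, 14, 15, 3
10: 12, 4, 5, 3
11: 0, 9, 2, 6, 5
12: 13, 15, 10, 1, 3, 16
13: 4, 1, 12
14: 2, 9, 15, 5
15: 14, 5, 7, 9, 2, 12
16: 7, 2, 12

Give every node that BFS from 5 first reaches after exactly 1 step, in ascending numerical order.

2, 3, 4, 10, 11, 14, 15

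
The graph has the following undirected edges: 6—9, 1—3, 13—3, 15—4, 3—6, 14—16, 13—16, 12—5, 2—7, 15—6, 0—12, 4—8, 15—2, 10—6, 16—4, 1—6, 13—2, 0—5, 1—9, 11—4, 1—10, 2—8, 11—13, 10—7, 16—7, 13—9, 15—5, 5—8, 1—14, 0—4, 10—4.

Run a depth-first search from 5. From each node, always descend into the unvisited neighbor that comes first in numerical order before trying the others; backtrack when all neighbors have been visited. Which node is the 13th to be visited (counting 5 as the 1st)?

11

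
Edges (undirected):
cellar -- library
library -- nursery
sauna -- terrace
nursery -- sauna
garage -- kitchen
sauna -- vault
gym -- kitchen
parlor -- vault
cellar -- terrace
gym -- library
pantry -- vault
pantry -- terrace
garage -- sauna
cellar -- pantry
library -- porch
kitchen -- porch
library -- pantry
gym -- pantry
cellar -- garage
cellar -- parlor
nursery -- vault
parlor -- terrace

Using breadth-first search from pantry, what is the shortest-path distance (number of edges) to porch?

2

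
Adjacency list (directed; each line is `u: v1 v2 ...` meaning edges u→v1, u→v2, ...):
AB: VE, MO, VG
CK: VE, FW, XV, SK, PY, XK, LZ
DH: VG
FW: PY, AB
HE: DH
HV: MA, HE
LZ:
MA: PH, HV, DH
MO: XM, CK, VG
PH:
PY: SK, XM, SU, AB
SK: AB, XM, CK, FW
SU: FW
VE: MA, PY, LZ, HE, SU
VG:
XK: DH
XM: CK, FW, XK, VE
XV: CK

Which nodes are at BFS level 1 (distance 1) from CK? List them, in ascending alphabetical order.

FW, LZ, PY, SK, VE, XK, XV

Level 0: CK
Level 1: FW, LZ, PY, SK, VE, XK, XV
Level 2: AB, DH, HE, MA, SU, XM
Level 3: HV, MO, PH, VG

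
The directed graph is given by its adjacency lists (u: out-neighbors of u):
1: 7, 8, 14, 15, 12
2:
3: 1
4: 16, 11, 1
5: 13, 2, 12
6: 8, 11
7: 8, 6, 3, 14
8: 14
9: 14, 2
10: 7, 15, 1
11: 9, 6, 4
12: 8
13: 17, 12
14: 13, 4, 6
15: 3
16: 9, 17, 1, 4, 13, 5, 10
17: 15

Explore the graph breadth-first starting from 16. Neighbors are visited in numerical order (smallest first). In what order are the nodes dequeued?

16, 1, 4, 5, 9, 10, 13, 17, 7, 8, 12, 14, 15, 11, 2, 3, 6

Visit 16; enqueue 1, 4, 5, 9, 10, 13, 17 → queue [1, 4, 5, 9, 10, 13, 17]
Visit 1; enqueue 7, 8, 12, 14, 15 → queue [4, 5, 9, 10, 13, 17, 7, 8, 12, 14, 15]
Visit 4; enqueue 11 → queue [5, 9, 10, 13, 17, 7, 8, 12, 14, 15, 11]
Visit 5; enqueue 2 → queue [9, 10, 13, 17, 7, 8, 12, 14, 15, 11, 2]
Visit 9 → queue [10, 13, 17, 7, 8, 12, 14, 15, 11, 2]
Visit 10 → queue [13, 17, 7, 8, 12, 14, 15, 11, 2]
Visit 13 → queue [17, 7, 8, 12, 14, 15, 11, 2]
Visit 17 → queue [7, 8, 12, 14, 15, 11, 2]
Visit 7; enqueue 3, 6 → queue [8, 12, 14, 15, 11, 2, 3, 6]
Visit 8 → queue [12, 14, 15, 11, 2, 3, 6]
Visit 12 → queue [14, 15, 11, 2, 3, 6]
Visit 14 → queue [15, 11, 2, 3, 6]
Visit 15 → queue [11, 2, 3, 6]
Visit 11 → queue [2, 3, 6]
Visit 2 → queue [3, 6]
Visit 3 → queue [6]
Visit 6 → queue []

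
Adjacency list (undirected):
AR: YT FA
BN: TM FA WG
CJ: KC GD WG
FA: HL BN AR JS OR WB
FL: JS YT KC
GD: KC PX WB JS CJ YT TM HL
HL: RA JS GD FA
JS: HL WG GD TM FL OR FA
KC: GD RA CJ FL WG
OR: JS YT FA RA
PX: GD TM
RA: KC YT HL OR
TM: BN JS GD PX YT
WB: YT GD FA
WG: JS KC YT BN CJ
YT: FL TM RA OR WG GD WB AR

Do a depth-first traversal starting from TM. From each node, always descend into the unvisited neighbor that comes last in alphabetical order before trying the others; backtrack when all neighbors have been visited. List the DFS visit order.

Visit TM
TM → YT
YT → WG
WG → KC
KC → RA
RA → OR
OR → JS
JS → HL
HL → GD
GD → WB
WB → FA
FA → BN
FA → AR
GD → PX
GD → CJ
JS → FL

TM, YT, WG, KC, RA, OR, JS, HL, GD, WB, FA, BN, AR, PX, CJ, FL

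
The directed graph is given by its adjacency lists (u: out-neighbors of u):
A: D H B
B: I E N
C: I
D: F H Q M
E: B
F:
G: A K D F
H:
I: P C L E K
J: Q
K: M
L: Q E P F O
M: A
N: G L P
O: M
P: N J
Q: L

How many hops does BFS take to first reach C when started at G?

4

Level 0: G
Level 1: A, D, F, K
Level 2: B, H, M, Q
Level 3: E, I, L, N
Level 4: C, O, P
Level 5: J
C first appears at level 4.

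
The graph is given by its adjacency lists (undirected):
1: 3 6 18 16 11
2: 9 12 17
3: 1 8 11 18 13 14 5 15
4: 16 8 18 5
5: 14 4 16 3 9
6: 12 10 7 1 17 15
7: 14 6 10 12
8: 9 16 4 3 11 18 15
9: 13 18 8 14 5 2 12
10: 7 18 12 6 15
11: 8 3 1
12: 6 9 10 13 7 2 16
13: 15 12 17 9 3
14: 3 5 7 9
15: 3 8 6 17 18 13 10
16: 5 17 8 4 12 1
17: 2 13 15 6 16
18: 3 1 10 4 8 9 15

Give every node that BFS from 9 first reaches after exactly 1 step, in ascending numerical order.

Level 0: 9
Level 1: 2, 5, 8, 12, 13, 14, 18
Level 2: 1, 3, 4, 6, 7, 10, 11, 15, 16, 17

2, 5, 8, 12, 13, 14, 18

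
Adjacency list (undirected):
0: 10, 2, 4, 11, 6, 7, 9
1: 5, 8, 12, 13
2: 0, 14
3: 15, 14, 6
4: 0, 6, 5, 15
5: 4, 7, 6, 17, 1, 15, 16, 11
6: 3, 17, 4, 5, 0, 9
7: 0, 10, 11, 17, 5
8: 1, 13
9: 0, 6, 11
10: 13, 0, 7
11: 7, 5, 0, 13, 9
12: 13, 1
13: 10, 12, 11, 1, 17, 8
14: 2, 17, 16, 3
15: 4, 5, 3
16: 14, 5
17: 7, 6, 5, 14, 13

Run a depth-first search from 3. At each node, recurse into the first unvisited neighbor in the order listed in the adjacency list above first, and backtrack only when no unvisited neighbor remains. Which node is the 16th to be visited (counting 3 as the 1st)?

Visit 3
3 → 15
15 → 4
4 → 0
0 → 10
10 → 13
13 → 12
12 → 1
1 → 5
5 → 7
7 → 11
11 → 9
9 → 6
6 → 17
17 → 14
14 → 2
14 → 16
1 → 8

Visit order: 3, 15, 4, 0, 10, 13, 12, 1, 5, 7, 11, 9, 6, 17, 14, 2, 16, 8

2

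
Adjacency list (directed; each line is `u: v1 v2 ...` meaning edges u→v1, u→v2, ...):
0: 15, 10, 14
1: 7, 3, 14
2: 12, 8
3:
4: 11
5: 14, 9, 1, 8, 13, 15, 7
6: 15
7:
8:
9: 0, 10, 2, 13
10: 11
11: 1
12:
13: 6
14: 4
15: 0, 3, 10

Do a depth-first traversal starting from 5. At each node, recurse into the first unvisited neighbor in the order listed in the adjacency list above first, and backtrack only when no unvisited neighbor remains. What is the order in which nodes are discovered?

5, 14, 4, 11, 1, 7, 3, 9, 0, 15, 10, 2, 12, 8, 13, 6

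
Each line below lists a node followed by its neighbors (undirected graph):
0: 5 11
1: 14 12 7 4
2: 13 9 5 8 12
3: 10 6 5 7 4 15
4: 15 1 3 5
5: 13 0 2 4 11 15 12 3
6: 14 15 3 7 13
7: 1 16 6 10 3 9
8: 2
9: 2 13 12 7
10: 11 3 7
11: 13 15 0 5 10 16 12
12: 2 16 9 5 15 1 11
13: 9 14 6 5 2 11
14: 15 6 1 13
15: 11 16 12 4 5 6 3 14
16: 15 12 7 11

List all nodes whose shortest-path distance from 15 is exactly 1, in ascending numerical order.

3, 4, 5, 6, 11, 12, 14, 16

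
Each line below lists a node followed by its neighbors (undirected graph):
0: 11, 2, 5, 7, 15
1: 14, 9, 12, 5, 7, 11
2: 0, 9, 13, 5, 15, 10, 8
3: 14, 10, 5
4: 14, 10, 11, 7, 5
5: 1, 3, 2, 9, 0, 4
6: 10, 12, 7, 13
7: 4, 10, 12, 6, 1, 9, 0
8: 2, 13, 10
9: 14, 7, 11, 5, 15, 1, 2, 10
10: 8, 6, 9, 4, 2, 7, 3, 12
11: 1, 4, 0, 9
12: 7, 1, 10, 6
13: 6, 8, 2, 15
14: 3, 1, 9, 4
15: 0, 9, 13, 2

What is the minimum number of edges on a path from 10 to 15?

2

Level 0: 10
Level 1: 2, 3, 4, 6, 7, 8, 9, 12
Level 2: 0, 1, 5, 11, 13, 14, 15
15 first appears at level 2.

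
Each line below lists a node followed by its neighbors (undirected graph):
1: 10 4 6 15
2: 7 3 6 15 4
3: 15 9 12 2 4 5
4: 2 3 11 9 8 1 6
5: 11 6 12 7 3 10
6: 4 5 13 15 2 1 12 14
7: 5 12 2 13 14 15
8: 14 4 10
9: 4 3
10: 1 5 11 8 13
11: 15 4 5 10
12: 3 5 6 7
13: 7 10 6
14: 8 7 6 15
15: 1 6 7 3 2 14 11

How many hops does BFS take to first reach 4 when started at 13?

2

Level 0: 13
Level 1: 6, 7, 10
Level 2: 1, 2, 4, 5, 8, 11, 12, 14, 15
Level 3: 3, 9
4 first appears at level 2.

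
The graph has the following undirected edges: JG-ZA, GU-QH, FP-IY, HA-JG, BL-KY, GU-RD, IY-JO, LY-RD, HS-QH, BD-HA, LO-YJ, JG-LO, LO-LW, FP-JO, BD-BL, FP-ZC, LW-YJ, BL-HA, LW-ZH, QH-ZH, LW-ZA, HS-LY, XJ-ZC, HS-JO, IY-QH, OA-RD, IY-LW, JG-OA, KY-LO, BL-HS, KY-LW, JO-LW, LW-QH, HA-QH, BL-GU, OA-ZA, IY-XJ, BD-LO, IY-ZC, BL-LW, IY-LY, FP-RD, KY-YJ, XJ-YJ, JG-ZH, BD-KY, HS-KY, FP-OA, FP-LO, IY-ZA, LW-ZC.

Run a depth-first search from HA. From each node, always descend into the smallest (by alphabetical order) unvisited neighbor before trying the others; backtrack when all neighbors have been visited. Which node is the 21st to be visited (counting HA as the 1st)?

Visit HA
HA → BD
BD → BL
BL → GU
GU → QH
QH → HS
HS → JO
JO → FP
FP → IY
IY → LW
LW → KY
KY → LO
LO → JG
JG → OA
OA → RD
RD → LY
OA → ZA
JG → ZH
LO → YJ
YJ → XJ
XJ → ZC

Visit order: HA, BD, BL, GU, QH, HS, JO, FP, IY, LW, KY, LO, JG, OA, RD, LY, ZA, ZH, YJ, XJ, ZC

ZC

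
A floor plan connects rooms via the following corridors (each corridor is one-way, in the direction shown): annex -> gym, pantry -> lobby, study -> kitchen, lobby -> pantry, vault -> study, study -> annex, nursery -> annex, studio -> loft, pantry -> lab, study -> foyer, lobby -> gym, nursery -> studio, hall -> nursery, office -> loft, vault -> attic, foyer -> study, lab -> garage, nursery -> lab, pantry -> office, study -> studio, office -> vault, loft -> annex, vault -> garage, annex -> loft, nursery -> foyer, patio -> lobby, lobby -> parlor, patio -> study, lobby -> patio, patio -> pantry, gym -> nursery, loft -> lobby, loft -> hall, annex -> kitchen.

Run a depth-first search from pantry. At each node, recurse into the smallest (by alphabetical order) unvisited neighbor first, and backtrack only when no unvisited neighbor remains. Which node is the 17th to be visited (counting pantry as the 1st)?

vault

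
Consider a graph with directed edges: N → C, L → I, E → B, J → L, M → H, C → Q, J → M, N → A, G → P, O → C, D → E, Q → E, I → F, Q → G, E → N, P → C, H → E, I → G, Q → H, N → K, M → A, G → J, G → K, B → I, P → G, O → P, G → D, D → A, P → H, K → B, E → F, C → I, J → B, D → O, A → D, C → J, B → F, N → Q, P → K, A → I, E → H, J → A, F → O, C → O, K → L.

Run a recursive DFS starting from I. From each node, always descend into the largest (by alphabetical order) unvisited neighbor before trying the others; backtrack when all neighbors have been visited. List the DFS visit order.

I G P K L B F O C Q H E N A D J M

Visit I
I → G
G → P
P → K
K → L
K → B
B → F
F → O
O → C
C → Q
Q → H
H → E
E → N
N → A
A → D
C → J
J → M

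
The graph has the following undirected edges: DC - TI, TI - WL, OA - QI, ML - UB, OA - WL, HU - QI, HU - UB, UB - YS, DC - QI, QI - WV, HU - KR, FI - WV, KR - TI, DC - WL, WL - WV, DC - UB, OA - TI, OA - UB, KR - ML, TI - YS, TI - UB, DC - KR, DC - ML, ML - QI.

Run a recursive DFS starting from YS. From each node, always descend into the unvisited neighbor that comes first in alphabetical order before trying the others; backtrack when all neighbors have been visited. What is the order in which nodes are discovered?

Visit YS
YS → TI
TI → DC
DC → KR
KR → HU
HU → QI
QI → ML
ML → UB
UB → OA
OA → WL
WL → WV
WV → FI

YS → TI → DC → KR → HU → QI → ML → UB → OA → WL → WV → FI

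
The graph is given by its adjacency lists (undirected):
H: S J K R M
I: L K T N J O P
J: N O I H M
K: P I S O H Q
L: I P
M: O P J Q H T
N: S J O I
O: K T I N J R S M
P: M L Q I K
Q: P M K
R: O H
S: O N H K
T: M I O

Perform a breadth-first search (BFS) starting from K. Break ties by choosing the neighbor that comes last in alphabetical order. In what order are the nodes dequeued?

Visit K; enqueue S, Q, P, O, I, H → queue [S, Q, P, O, I, H]
Visit S; enqueue N → queue [Q, P, O, I, H, N]
Visit Q; enqueue M → queue [P, O, I, H, N, M]
Visit P; enqueue L → queue [O, I, H, N, M, L]
Visit O; enqueue T, R, J → queue [I, H, N, M, L, T, R, J]
Visit I → queue [H, N, M, L, T, R, J]
Visit H → queue [N, M, L, T, R, J]
Visit N → queue [M, L, T, R, J]
Visit M → queue [L, T, R, J]
Visit L → queue [T, R, J]
Visit T → queue [R, J]
Visit R → queue [J]
Visit J → queue []

K, S, Q, P, O, I, H, N, M, L, T, R, J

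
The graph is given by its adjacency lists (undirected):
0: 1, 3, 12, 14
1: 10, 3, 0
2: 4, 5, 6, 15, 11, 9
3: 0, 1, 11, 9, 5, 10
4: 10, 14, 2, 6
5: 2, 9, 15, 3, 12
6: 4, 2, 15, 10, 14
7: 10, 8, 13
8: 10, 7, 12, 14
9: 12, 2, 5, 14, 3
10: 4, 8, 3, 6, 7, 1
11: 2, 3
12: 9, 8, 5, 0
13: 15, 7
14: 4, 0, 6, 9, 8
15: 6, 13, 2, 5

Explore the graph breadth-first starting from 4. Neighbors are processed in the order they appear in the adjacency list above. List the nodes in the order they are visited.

Visit 4; enqueue 10, 14, 2, 6 → queue [10, 14, 2, 6]
Visit 10; enqueue 8, 3, 7, 1 → queue [14, 2, 6, 8, 3, 7, 1]
Visit 14; enqueue 0, 9 → queue [2, 6, 8, 3, 7, 1, 0, 9]
Visit 2; enqueue 5, 15, 11 → queue [6, 8, 3, 7, 1, 0, 9, 5, 15, 11]
Visit 6 → queue [8, 3, 7, 1, 0, 9, 5, 15, 11]
Visit 8; enqueue 12 → queue [3, 7, 1, 0, 9, 5, 15, 11, 12]
Visit 3 → queue [7, 1, 0, 9, 5, 15, 11, 12]
Visit 7; enqueue 13 → queue [1, 0, 9, 5, 15, 11, 12, 13]
Visit 1 → queue [0, 9, 5, 15, 11, 12, 13]
Visit 0 → queue [9, 5, 15, 11, 12, 13]
Visit 9 → queue [5, 15, 11, 12, 13]
Visit 5 → queue [15, 11, 12, 13]
Visit 15 → queue [11, 12, 13]
Visit 11 → queue [12, 13]
Visit 12 → queue [13]
Visit 13 → queue []

4 -> 10 -> 14 -> 2 -> 6 -> 8 -> 3 -> 7 -> 1 -> 0 -> 9 -> 5 -> 15 -> 11 -> 12 -> 13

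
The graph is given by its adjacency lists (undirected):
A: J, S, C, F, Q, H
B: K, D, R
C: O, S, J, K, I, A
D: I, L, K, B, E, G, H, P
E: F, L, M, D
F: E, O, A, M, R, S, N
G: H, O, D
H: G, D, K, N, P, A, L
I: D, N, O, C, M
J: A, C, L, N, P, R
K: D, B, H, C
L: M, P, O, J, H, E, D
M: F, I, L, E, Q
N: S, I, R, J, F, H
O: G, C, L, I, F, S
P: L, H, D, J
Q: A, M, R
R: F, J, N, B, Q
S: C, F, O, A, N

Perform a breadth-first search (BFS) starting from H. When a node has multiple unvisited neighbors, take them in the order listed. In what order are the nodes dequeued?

H → G → D → K → N → P → A → L → O → I → B → E → C → S → R → J → F → Q → M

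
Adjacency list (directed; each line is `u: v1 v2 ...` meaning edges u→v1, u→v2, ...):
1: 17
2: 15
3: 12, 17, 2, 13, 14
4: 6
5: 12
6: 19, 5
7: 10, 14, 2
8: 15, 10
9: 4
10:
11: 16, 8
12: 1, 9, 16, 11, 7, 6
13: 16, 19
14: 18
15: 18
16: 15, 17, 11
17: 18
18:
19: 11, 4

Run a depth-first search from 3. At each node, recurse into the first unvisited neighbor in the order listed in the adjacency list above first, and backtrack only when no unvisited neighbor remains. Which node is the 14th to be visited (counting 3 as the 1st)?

Visit 3
3 → 12
12 → 1
1 → 17
17 → 18
12 → 9
9 → 4
4 → 6
6 → 19
19 → 11
11 → 16
16 → 15
11 → 8
8 → 10
6 → 5
12 → 7
7 → 14
7 → 2
3 → 13

Visit order: 3, 12, 1, 17, 18, 9, 4, 6, 19, 11, 16, 15, 8, 10, 5, 7, 14, 2, 13

10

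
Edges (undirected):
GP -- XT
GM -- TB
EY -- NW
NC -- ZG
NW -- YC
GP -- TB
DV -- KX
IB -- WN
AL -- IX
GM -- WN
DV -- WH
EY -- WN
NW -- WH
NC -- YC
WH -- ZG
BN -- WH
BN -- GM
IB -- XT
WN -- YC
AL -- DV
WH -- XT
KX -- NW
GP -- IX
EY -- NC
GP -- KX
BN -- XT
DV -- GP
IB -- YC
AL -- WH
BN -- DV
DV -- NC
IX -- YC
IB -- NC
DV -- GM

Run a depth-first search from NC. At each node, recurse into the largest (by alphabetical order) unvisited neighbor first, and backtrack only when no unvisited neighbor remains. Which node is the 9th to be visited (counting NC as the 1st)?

TB

Visit NC
NC → ZG
ZG → WH
WH → XT
XT → IB
IB → YC
YC → WN
WN → GM
GM → TB
TB → GP
GP → KX
KX → NW
NW → EY
KX → DV
DV → BN
DV → AL
AL → IX

Visit order: NC, ZG, WH, XT, IB, YC, WN, GM, TB, GP, KX, NW, EY, DV, BN, AL, IX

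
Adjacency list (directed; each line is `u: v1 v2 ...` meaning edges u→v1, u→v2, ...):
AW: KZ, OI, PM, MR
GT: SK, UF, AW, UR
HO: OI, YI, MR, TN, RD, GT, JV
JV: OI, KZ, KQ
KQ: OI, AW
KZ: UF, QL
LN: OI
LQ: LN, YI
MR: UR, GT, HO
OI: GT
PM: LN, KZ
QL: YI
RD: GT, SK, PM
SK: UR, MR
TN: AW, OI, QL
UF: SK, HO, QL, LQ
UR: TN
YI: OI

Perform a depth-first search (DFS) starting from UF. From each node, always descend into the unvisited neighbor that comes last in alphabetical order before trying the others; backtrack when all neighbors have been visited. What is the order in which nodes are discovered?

UF, SK, UR, TN, QL, YI, OI, GT, AW, PM, LN, KZ, MR, HO, RD, JV, KQ, LQ

Visit UF
UF → SK
SK → UR
UR → TN
TN → QL
QL → YI
YI → OI
OI → GT
GT → AW
AW → PM
PM → LN
PM → KZ
AW → MR
MR → HO
HO → RD
HO → JV
JV → KQ
UF → LQ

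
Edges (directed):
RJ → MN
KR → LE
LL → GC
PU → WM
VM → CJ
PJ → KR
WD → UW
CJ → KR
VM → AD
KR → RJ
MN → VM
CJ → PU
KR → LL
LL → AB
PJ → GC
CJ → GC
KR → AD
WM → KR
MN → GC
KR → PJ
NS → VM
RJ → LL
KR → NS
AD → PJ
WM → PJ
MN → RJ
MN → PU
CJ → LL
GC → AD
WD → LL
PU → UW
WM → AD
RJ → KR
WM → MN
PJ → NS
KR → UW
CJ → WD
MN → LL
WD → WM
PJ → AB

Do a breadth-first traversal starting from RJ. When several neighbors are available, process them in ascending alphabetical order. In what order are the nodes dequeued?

RJ, KR, LL, MN, AD, LE, NS, PJ, UW, AB, GC, PU, VM, WM, CJ, WD

Visit RJ; enqueue KR, LL, MN → queue [KR, LL, MN]
Visit KR; enqueue AD, LE, NS, PJ, UW → queue [LL, MN, AD, LE, NS, PJ, UW]
Visit LL; enqueue AB, GC → queue [MN, AD, LE, NS, PJ, UW, AB, GC]
Visit MN; enqueue PU, VM → queue [AD, LE, NS, PJ, UW, AB, GC, PU, VM]
Visit AD → queue [LE, NS, PJ, UW, AB, GC, PU, VM]
Visit LE → queue [NS, PJ, UW, AB, GC, PU, VM]
Visit NS → queue [PJ, UW, AB, GC, PU, VM]
Visit PJ → queue [UW, AB, GC, PU, VM]
Visit UW → queue [AB, GC, PU, VM]
Visit AB → queue [GC, PU, VM]
Visit GC → queue [PU, VM]
Visit PU; enqueue WM → queue [VM, WM]
Visit VM; enqueue CJ → queue [WM, CJ]
Visit WM → queue [CJ]
Visit CJ; enqueue WD → queue [WD]
Visit WD → queue []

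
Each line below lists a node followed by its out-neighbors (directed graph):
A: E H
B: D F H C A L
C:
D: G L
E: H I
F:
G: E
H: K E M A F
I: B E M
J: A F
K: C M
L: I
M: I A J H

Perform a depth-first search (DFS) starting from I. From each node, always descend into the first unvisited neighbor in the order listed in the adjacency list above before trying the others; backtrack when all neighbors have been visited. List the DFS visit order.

I, B, D, G, E, H, K, C, M, A, J, F, L

Visit I
I → B
B → D
D → G
G → E
E → H
H → K
K → C
K → M
M → A
M → J
J → F
D → L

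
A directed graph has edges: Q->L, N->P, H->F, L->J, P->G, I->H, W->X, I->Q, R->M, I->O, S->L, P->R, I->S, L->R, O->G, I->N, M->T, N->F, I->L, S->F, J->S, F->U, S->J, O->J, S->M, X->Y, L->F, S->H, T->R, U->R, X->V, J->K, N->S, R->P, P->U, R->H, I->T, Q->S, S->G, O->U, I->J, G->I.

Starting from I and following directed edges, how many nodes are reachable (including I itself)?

BFS from I visits: I, T, S, Q, O, N, L, J, H, R, M, G, F, U, P, K
Reachable nodes: 16 of 20 total.

16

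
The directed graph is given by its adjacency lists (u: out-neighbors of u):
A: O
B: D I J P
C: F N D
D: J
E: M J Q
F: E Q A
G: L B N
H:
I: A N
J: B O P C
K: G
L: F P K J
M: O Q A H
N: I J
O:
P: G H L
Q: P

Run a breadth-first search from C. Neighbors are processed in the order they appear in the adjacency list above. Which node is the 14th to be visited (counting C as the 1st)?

H

Visit C; enqueue F, N, D → queue [F, N, D]
Visit F; enqueue E, Q, A → queue [N, D, E, Q, A]
Visit N; enqueue I, J → queue [D, E, Q, A, I, J]
Visit D → queue [E, Q, A, I, J]
Visit E; enqueue M → queue [Q, A, I, J, M]
Visit Q; enqueue P → queue [A, I, J, M, P]
Visit A; enqueue O → queue [I, J, M, P, O]
Visit I → queue [J, M, P, O]
Visit J; enqueue B → queue [M, P, O, B]
Visit M; enqueue H → queue [P, O, B, H]
Visit P; enqueue G, L → queue [O, B, H, G, L]
Visit O → queue [B, H, G, L]
Visit B → queue [H, G, L]
Visit H → queue [G, L]
Visit G → queue [L]
Visit L; enqueue K → queue [K]
Visit K → queue []

Visit order: C, F, N, D, E, Q, A, I, J, M, P, O, B, H, G, L, K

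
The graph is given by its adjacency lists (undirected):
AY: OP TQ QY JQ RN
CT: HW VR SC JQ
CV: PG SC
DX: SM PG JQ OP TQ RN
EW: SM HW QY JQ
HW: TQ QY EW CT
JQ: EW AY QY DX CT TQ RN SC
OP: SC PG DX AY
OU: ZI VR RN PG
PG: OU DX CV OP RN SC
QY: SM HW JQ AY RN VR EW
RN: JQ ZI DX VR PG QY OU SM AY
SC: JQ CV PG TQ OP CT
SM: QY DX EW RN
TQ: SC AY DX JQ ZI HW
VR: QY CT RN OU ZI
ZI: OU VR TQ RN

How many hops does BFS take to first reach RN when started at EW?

2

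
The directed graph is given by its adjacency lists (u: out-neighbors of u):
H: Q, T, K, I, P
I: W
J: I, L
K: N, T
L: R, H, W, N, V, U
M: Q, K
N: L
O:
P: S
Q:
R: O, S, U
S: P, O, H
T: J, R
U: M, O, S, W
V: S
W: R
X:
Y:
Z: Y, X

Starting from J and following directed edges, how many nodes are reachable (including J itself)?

16

BFS from J visits: J, I, L, W, H, N, R, U, V, K, P, Q, T, O, S, M
Reachable nodes: 16 of 19 total.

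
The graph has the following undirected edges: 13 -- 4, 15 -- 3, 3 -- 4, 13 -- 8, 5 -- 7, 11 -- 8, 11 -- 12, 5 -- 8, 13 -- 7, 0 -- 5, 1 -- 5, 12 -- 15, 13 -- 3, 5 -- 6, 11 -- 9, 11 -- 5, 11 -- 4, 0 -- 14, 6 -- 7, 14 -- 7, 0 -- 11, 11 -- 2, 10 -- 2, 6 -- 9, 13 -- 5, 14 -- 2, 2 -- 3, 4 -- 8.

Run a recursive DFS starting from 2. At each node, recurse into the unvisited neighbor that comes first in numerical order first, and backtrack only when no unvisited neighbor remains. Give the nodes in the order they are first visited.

2 → 3 → 4 → 8 → 5 → 0 → 11 → 9 → 6 → 7 → 13 → 14 → 12 → 15 → 1 → 10

Visit 2
2 → 3
3 → 4
4 → 8
8 → 5
5 → 0
0 → 11
11 → 9
9 → 6
6 → 7
7 → 13
7 → 14
11 → 12
12 → 15
5 → 1
2 → 10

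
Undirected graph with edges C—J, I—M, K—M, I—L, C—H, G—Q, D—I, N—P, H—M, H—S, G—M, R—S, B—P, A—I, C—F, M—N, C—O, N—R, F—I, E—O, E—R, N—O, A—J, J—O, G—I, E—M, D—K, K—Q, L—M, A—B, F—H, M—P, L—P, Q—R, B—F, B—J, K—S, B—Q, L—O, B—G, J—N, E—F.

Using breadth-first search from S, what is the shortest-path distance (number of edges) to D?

2

Level 0: S
Level 1: H, K, R
Level 2: C, D, E, F, M, N, Q
Level 3: B, G, I, J, L, O, P
Level 4: A
D first appears at level 2.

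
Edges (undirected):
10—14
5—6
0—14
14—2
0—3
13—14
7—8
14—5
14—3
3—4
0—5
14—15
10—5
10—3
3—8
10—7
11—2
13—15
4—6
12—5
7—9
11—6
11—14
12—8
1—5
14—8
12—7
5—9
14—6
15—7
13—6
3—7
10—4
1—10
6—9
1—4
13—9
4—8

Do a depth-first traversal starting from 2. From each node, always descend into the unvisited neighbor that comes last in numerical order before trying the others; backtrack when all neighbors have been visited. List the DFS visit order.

Visit 2
2 → 14
14 → 15
15 → 13
13 → 9
9 → 7
7 → 12
12 → 8
8 → 4
4 → 10
10 → 5
5 → 6
6 → 11
5 → 1
5 → 0
0 → 3

2 -> 14 -> 15 -> 13 -> 9 -> 7 -> 12 -> 8 -> 4 -> 10 -> 5 -> 6 -> 11 -> 1 -> 0 -> 3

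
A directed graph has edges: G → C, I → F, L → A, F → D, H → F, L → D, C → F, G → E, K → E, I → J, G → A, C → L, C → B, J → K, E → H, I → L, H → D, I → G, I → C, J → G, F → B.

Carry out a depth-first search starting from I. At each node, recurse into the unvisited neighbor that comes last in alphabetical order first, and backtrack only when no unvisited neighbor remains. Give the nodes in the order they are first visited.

Visit I
I → L
L → D
L → A
I → J
J → K
K → E
E → H
H → F
F → B
J → G
G → C

I L D A J K E H F B G C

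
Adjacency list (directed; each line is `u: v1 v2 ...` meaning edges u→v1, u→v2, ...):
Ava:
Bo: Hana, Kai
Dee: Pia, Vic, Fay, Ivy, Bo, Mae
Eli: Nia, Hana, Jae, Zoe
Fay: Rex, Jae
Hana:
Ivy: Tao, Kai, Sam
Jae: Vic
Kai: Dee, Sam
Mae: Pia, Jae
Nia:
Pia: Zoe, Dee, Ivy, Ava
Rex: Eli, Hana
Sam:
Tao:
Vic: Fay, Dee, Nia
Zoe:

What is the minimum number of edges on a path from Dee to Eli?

Level 0: Dee
Level 1: Bo, Fay, Ivy, Mae, Pia, Vic
Level 2: Ava, Hana, Jae, Kai, Nia, Rex, Sam, Tao, Zoe
Level 3: Eli
Eli first appears at level 3.

3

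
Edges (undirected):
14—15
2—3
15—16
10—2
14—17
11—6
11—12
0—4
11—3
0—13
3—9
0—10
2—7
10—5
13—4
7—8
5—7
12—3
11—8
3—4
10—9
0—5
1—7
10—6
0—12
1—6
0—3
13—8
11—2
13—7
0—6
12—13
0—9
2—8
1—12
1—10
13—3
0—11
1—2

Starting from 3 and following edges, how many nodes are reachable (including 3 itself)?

BFS from 3 visits: 3, 0, 2, 4, 9, 11, 12, 13, 5, 6, 10, 1, 7, 8
Reachable nodes: 14 of 18 total.

14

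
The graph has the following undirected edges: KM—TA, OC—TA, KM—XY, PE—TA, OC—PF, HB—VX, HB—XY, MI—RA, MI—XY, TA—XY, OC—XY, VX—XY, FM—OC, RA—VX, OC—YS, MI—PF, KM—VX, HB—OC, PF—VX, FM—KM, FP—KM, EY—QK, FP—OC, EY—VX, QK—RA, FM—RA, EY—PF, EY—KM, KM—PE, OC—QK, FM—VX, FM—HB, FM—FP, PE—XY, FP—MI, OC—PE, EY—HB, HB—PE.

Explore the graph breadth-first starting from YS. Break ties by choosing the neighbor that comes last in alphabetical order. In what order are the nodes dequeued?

YS, OC, XY, TA, QK, PF, PE, HB, FP, FM, VX, MI, KM, RA, EY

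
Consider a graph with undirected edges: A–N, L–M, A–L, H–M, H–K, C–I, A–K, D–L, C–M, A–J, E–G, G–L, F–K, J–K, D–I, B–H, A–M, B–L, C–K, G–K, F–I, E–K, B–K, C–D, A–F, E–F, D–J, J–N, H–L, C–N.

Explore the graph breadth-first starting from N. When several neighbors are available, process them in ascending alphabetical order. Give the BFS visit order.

N → A → C → J → F → K → L → M → D → I → E → B → G → H

Visit N; enqueue A, C, J → queue [A, C, J]
Visit A; enqueue F, K, L, M → queue [C, J, F, K, L, M]
Visit C; enqueue D, I → queue [J, F, K, L, M, D, I]
Visit J → queue [F, K, L, M, D, I]
Visit F; enqueue E → queue [K, L, M, D, I, E]
Visit K; enqueue B, G, H → queue [L, M, D, I, E, B, G, H]
Visit L → queue [M, D, I, E, B, G, H]
Visit M → queue [D, I, E, B, G, H]
Visit D → queue [I, E, B, G, H]
Visit I → queue [E, B, G, H]
Visit E → queue [B, G, H]
Visit B → queue [G, H]
Visit G → queue [H]
Visit H → queue []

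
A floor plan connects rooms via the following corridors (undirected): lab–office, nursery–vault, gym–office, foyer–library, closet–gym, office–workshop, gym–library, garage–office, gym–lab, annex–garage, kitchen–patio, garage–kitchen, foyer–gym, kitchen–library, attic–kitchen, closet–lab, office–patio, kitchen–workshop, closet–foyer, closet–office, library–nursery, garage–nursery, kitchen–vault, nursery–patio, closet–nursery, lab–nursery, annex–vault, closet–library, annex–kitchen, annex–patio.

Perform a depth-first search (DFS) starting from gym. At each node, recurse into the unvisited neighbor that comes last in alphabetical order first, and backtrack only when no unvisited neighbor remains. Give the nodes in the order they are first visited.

Visit gym
gym → office
office → workshop
workshop → kitchen
kitchen → vault
vault → nursery
nursery → patio
patio → annex
annex → garage
nursery → library
library → foyer
foyer → closet
closet → lab
kitchen → attic

gym → office → workshop → kitchen → vault → nursery → patio → annex → garage → library → foyer → closet → lab → attic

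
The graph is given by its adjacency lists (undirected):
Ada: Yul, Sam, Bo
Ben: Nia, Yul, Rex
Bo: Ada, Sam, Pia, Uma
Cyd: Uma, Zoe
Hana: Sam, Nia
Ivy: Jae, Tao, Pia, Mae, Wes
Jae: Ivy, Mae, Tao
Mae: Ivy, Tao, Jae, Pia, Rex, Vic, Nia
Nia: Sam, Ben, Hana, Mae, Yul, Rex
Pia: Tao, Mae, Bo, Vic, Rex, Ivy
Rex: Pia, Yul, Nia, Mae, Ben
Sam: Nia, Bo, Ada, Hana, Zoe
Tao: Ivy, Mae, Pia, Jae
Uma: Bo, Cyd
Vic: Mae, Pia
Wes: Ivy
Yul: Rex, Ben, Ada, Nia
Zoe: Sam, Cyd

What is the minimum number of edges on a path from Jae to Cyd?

Level 0: Jae
Level 1: Ivy, Mae, Tao
Level 2: Nia, Pia, Rex, Vic, Wes
Level 3: Ben, Bo, Hana, Sam, Yul
Level 4: Ada, Uma, Zoe
Level 5: Cyd
Cyd first appears at level 5.

5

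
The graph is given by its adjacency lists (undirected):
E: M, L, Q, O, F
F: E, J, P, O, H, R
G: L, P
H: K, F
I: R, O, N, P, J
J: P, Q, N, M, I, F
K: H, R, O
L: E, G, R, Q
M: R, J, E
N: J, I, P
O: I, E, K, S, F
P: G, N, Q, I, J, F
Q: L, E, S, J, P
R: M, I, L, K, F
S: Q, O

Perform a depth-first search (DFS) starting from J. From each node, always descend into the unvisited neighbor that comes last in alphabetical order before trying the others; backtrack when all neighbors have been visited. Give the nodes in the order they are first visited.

J Q S O K R M E L G P N I F H

Visit J
J → Q
Q → S
S → O
O → K
K → R
R → M
M → E
E → L
L → G
G → P
P → N
N → I
P → F
F → H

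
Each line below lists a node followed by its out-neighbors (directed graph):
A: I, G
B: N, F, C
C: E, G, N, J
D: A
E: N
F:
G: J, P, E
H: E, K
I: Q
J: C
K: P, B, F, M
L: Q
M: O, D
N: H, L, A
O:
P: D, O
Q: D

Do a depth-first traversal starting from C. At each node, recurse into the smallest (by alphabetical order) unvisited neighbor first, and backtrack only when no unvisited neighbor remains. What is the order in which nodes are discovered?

C → E → N → A → G → J → P → D → O → I → Q → H → K → B → F → M → L

Visit C
C → E
E → N
N → A
A → G
G → J
G → P
P → D
P → O
A → I
I → Q
N → H
H → K
K → B
B → F
K → M
N → L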